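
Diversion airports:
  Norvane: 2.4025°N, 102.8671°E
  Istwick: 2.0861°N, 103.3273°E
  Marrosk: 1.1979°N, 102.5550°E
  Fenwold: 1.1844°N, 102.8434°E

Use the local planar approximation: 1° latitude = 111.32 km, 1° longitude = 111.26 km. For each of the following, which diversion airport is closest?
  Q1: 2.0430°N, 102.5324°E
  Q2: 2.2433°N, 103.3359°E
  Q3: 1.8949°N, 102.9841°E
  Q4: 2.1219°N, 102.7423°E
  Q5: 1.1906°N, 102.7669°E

Q1 at 2.0430°N, 102.5324°E:
  Norvane: √((0.3595·111.32)² + (0.3347·111.26)²) = √(1601.563582 + 1386.722416) = 54.6652 km
  Istwick: √((0.0431·111.32)² + (0.7949·111.26)²) = √(23.019768 + 7821.735129) = 88.5706 km
  Marrosk: √((-0.8451·111.32)² + (0.0226·111.26)²) = √(8850.393873 + 6.322590) = 94.1101 km
  Fenwold: √((-0.8586·111.32)² + (0.3110·111.26)²) = √(9135.412529 + 1197.288715) = 101.6499 km
  → nearest: Norvane (54.6652 km)
Q2 at 2.2433°N, 103.3359°E:
  Norvane: √((0.1592·111.32)² + (-0.4688·111.26)²) = √(314.074388 + 2720.528734) = 55.0872 km
  Istwick: √((-0.1572·111.32)² + (-0.0086·111.26)²) = √(306.232640 + 0.915535) = 17.5256 km
  Marrosk: √((-1.0454·111.32)² + (-0.7809·111.26)²) = √(13542.891118 + 7548.644220) = 145.2293 km
  Fenwold: √((-1.0589·111.32)² + (-0.4925·111.26)²) = √(13894.927719 + 3002.552300) = 129.9903 km
  → nearest: Istwick (17.5256 km)
Q3 at 1.8949°N, 102.9841°E:
  Norvane: √((0.5076·111.32)² + (-0.1170·111.26)²) = √(3192.931652 + 169.453223) = 57.9861 km
  Istwick: √((0.1912·111.32)² + (0.3432·111.26)²) = √(453.025002 + 1458.050847) = 43.7159 km
  Marrosk: √((-0.6970·111.32)² + (-0.4291·111.26)²) = √(6020.214307 + 2279.266672) = 91.1015 km
  Fenwold: √((-0.7105·111.32)² + (-0.1407·111.26)²) = √(6255.680503 + 245.056545) = 80.6271 km
  → nearest: Istwick (43.7159 km)
Q4 at 2.1219°N, 102.7423°E:
  Norvane: √((0.2806·111.32)² + (0.1248·111.26)²) = √(975.712185 + 192.800112) = 34.1835 km
  Istwick: √((-0.0358·111.32)² + (0.5850·111.26)²) = √(15.882265 + 4236.330586) = 65.2090 km
  Marrosk: √((-0.9240·111.32)² + (-0.1873·111.26)²) = √(10580.113770 + 434.263838) = 104.9494 km
  Fenwold: √((-0.9375·111.32)² + (0.1011·111.26)²) = √(10891.531406 + 126.526188) = 104.9669 km
  → nearest: Norvane (34.1835 km)
Q5 at 1.1906°N, 102.7669°E:
  Norvane: √((1.2119·111.32)² + (0.1002·111.26)²) = √(18200.359494 + 124.283523) = 135.3685 km
  Istwick: √((0.8955·111.32)² + (0.5604·111.26)²) = √(9937.509931 + 3887.535469) = 117.5800 km
  Marrosk: √((0.0073·111.32)² + (-0.2119·111.26)²) = √(0.660377 + 555.827493) = 23.5900 km
  Fenwold: √((-0.0062·111.32)² + (0.0765·111.26)²) = √(0.476354 + 72.443760) = 8.5393 km
  → nearest: Fenwold (8.5393 km)

Q1→Norvane; Q2→Istwick; Q3→Istwick; Q4→Norvane; Q5→Fenwold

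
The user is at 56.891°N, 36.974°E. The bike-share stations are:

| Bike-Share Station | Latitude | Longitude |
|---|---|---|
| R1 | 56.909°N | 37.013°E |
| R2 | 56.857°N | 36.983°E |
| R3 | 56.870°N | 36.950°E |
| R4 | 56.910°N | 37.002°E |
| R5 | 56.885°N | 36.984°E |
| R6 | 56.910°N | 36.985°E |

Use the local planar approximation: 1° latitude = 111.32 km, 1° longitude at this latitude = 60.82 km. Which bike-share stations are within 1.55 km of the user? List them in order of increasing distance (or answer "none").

R5

Distances from 56.891°N, 36.974°E:
R1: 3.105 km
R2: 3.824 km
R3: 2.756 km
R4: 2.715 km
R5: 0.903 km
R6: 2.218 km
Threshold 1.55 km: R5 (0.903 km) is within range.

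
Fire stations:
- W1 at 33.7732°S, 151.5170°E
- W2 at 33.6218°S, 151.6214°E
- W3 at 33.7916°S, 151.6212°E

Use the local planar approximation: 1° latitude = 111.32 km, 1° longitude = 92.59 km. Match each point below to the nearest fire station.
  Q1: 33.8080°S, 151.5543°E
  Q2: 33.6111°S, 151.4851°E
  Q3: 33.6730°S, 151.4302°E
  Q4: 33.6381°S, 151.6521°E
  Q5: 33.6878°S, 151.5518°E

Q1 at 33.8080°S, 151.5543°E:
  W1: 5.1899 km
  W2: 21.6388 km
  W3: 6.4577 km
  → nearest: W1 (5.1899 km)
Q2 at 33.6111°S, 151.4851°E:
  W1: 18.2851 km
  W2: 12.6761 km
  W3: 23.7179 km
  → nearest: W2 (12.6761 km)
Q3 at 33.6730°S, 151.4302°E:
  W1: 13.7480 km
  W2: 18.5981 km
  W3: 22.0693 km
  → nearest: W1 (13.7480 km)
Q4 at 33.6381°S, 151.6521°E:
  W1: 19.5616 km
  W2: 3.3723 km
  W3: 17.3255 km
  → nearest: W2 (3.3723 km)
Q5 at 33.6878°S, 151.5518°E:
  W1: 10.0379 km
  W2: 9.7729 km
  W3: 13.2215 km
  → nearest: W2 (9.7729 km)

Q1→W1; Q2→W2; Q3→W1; Q4→W2; Q5→W2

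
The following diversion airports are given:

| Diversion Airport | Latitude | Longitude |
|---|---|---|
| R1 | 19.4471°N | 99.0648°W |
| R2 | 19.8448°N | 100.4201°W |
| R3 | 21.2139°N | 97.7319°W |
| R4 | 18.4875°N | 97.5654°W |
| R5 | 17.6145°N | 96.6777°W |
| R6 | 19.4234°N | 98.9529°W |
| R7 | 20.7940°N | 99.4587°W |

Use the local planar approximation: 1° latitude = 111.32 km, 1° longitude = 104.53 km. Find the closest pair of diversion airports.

Pairwise distances:
R1–R6: 11.9908 km
R4–R5: 134.3675 km
R2–R7: 145.8230 km
R1–R2: 148.4259 km
R1–R7: 155.4876 km
R2–R6: 160.3803 km
R6–R7: 161.4762 km
R4–R6: 178.5767 km
R3–R7: 186.4566 km
R1–R4: 189.6736 km
R3–R6: 236.6803 km
R1–R3: 241.0299 km
R3–R4: 304.0015 km
R5–R6: 311.6249 km
R2–R3: 319.6684 km
R1–R5: 322.3043 km
R4–R7: 324.1798 km
R2–R4: 334.4745 km
R3–R5: 415.5619 km
R5–R7: 458.0177 km
R2–R5: 463.3287 km
Closest pair: R1–R6 at 11.9908 km.

R1 and R6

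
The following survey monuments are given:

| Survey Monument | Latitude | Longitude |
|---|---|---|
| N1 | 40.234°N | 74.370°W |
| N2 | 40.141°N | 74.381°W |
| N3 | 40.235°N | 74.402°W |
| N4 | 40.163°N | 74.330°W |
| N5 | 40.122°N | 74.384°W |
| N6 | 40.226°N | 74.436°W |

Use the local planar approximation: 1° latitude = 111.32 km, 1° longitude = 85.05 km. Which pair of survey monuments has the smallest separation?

N2 and N5

Pairwise distances:
N1–N2: 10.395 km
N1–N3: 2.724 km
N1–N4: 8.605 km
N1–N5: 12.525 km
N1–N6: 5.684 km
N2–N3: 10.615 km
N2–N4: 4.981 km
N2–N5: 2.130 km
N2–N6: 10.555 km
N3–N4: 10.087 km
N3–N5: 12.672 km
N3–N6: 3.060 km
N4–N5: 6.475 km
N4–N6: 11.422 km
N5–N6: 12.393 km
Closest pair: N2–N5 at 2.130 km.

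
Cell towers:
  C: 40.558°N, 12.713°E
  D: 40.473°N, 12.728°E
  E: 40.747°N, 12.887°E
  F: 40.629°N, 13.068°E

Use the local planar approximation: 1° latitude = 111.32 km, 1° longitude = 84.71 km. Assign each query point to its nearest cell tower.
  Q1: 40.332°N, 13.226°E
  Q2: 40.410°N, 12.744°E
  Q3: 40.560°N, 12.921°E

Q1→F; Q2→D; Q3→F

Q1 at 40.332°N, 13.226°E:
  C: 50.213 km
  D: 45.011 km
  E: 54.396 km
  F: 35.668 km
  → nearest: F (35.668 km)
Q2 at 40.410°N, 12.744°E:
  C: 16.683 km
  D: 7.143 km
  E: 39.422 km
  F: 36.710 km
  → nearest: D (7.143 km)
Q3 at 40.560°N, 12.921°E:
  C: 17.621 km
  D: 19.002 km
  E: 21.015 km
  F: 14.631 km
  → nearest: F (14.631 km)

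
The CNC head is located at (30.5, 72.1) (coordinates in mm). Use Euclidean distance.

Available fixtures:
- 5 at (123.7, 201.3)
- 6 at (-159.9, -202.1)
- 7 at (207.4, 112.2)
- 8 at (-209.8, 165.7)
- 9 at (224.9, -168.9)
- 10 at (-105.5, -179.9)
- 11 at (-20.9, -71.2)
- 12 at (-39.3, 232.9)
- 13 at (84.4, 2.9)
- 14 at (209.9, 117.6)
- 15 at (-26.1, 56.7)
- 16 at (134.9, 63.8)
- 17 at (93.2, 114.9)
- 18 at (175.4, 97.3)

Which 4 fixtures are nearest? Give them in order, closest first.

15, 17, 13, 16

Distances from (30.5, 72.1):
5: √((93.2)² + (129.2)²) = √(8686.240 + 16692.640) = 159.3 mm
6: √((-190.4)² + (-274.2)²) = √(36252.160 + 75185.640) = 333.8 mm
7: √((176.9)² + (40.1)²) = √(31293.610 + 1608.010) = 181.4 mm
8: √((-240.3)² + (93.6)²) = √(57744.090 + 8760.960) = 257.9 mm
9: √((194.4)² + (-241.0)²) = √(37791.360 + 58081.000) = 309.6 mm
10: √((-136.0)² + (-252.0)²) = √(18496.000 + 63504.000) = 286.4 mm
11: √((-51.4)² + (-143.3)²) = √(2641.960 + 20534.890) = 152.2 mm
12: √((-69.8)² + (160.8)²) = √(4872.040 + 25856.640) = 175.3 mm
13: √((53.9)² + (-69.2)²) = √(2905.210 + 4788.640) = 87.7 mm
14: √((179.4)² + (45.5)²) = √(32184.360 + 2070.250) = 185.1 mm
15: √((-56.6)² + (-15.4)²) = √(3203.560 + 237.160) = 58.7 mm
16: √((104.4)² + (-8.3)²) = √(10899.360 + 68.890) = 104.7 mm
17: √((62.7)² + (42.8)²) = √(3931.290 + 1831.840) = 75.9 mm
18: √((144.9)² + (25.2)²) = √(20996.010 + 635.040) = 147.1 mm
Sorted: 15 (58.7 mm) < 17 (75.9 mm) < 13 (87.7 mm) < 16 (104.7 mm) < 18 (147.1 mm) < 11 (152.2 mm) < …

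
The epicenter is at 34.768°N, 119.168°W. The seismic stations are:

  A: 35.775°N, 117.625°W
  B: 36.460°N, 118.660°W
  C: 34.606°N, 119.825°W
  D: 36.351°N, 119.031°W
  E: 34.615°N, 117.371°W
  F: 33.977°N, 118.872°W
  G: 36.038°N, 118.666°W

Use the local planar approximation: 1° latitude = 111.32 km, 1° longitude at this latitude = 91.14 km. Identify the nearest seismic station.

C

Distances from 34.768°N, 119.168°W:
A: √((1.007·111.32)² + (1.543·91.14)²) = √(12566.23961 + 19776.52127) = 179.841 km
B: √((1.692·111.32)² + (0.508·91.14)²) = √(35477.01836 + 2143.60851) = 193.960 km
C: √((-0.162·111.32)² + (-0.657·91.14)²) = √(325.21939 + 3585.49225) = 62.536 km
D: √((1.583·111.32)² + (0.137·91.14)²) = √(31053.33333 + 155.90469) = 176.661 km
E: √((-0.153·111.32)² + (1.797·91.14)²) = √(290.08766 + 26823.42327) = 164.662 km
F: √((-0.791·111.32)² + (0.296·91.14)²) = √(7753.52805 + 727.78227) = 92.094 km
G: √((1.270·111.32)² + (0.502·91.14)²) = √(19987.28648 + 2093.27113) = 148.595 km
Minimum: C at 62.536 km.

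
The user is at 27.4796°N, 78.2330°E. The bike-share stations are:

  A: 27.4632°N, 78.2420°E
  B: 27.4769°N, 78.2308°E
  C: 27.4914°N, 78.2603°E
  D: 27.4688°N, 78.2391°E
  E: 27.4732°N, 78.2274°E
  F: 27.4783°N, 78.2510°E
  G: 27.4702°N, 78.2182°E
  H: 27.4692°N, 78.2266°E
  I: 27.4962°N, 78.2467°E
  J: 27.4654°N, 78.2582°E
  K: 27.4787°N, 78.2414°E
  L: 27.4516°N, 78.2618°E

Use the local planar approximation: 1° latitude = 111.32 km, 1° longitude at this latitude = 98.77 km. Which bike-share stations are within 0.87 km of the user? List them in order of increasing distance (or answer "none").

B, K

Distances from 27.4796°N, 78.2330°E:
A: 2.0306 km
B: 0.3709 km
C: 2.9994 km
D: 1.3448 km
E: 0.9020 km
F: 1.7837 km
G: 1.7977 km
H: 1.3191 km
I: 2.2904 km
J: 2.9485 km
K: 0.8357 km
L: 4.2198 km
Threshold 0.87 km: B (0.3709 km), K (0.8357 km) are within range.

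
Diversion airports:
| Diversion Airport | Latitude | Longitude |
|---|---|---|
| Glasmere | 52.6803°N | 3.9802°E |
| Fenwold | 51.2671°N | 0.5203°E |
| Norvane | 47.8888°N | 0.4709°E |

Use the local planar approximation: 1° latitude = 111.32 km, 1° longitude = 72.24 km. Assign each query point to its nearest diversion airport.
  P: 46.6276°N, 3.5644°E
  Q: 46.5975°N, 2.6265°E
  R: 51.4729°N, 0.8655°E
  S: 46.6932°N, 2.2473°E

P→Norvane; Q→Norvane; R→Fenwold; S→Norvane

P at 46.6276°N, 3.5644°E:
  Glasmere: √((6.0527·111.32)² + (0.4158·72.24)²) = √(453988.333827 + 902.244918) = 674.4558 km
  Fenwold: √((4.6395·111.32)² + (-3.0441·72.24)²) = √(266740.372572 + 48358.553837) = 561.3367 km
  Norvane: √((1.2612·111.32)² + (-3.0935·72.24)²) = √(19711.256958 + 49940.825333) = 263.9168 km
  → nearest: Norvane (263.9168 km)
Q at 46.5975°N, 2.6265°E:
  Glasmere: √((6.0828·111.32)² + (1.3537·72.24)²) = √(458514.917634 + 9563.136009) = 684.1623 km
  Fenwold: √((4.6696·111.32)² + (-2.1062·72.24)²) = √(270212.699326 + 23150.197022) = 541.6299 km
  Norvane: √((1.2913·111.32)² + (-2.1556·72.24)²) = √(20663.348356 + 24248.887824) = 211.9251 km
  → nearest: Norvane (211.9251 km)
R at 51.4729°N, 0.8655°E:
  Glasmere: √((1.2074·111.32)² + (3.1147·72.24)²) = √(18065.448099 + 50627.667635) = 262.0937 km
  Fenwold: √((-0.2058·111.32)² + (-0.3452·72.24)²) = √(524.852338 + 621.866338) = 33.8632 km
  Norvane: √((-3.5841·111.32)² + (-0.3946·72.24)²) = √(159186.645900 + 812.586563) = 399.9990 km
  → nearest: Fenwold (33.8632 km)
S at 46.6932°N, 2.2473°E:
  Glasmere: √((5.9871·111.32)² + (1.7329·72.24)²) = √(444200.884933 + 15671.208113) = 678.1387 km
  Fenwold: √((4.5739·111.32)² + (-1.7270·72.24)²) = √(259250.573602 + 15564.678332) = 524.2282 km
  Norvane: √((1.1956·111.32)² + (-1.7764·72.24)²) = √(17714.063944 + 16467.853834) = 184.8835 km
  → nearest: Norvane (184.8835 km)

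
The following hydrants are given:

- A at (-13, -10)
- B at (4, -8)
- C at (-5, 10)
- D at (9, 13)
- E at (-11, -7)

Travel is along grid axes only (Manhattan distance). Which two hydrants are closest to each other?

A and E

Pairwise distances:
A–E: 5
B–E: 16
C–D: 17
A–B: 19
C–E: 23
B–D: 26
B–C: 27
A–C: 28
D–E: 40
A–D: 45
Closest pair: A–E at 5.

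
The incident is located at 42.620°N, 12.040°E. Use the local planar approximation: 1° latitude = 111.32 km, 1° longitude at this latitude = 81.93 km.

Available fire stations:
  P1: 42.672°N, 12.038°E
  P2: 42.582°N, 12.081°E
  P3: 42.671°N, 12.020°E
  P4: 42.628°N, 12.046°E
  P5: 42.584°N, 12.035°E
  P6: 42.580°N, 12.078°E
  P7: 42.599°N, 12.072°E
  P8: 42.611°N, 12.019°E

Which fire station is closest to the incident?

Distances from 42.620°N, 12.040°E:
P1: √((0.052·111.32)² + (-0.002·81.93)²) = √(33.50835 + 0.02685) = 5.791 km
P2: √((-0.038·111.32)² + (0.041·81.93)²) = √(17.89425 + 11.28375) = 5.402 km
P3: √((0.051·111.32)² + (-0.020·81.93)²) = √(32.23196 + 2.68501) = 5.909 km
P4: √((0.008·111.32)² + (0.006·81.93)²) = √(0.79310 + 0.24165) = 1.017 km
P5: √((-0.036·111.32)² + (-0.005·81.93)²) = √(16.06022 + 0.16781) = 4.028 km
P6: √((-0.040·111.32)² + (0.038·81.93)²) = √(19.82743 + 9.69289) = 5.433 km
P7: √((-0.021·111.32)² + (0.032·81.93)²) = √(5.46493 + 6.87363) = 3.513 km
P8: √((-0.009·111.32)² + (-0.021·81.93)²) = √(1.00376 + 2.96022) = 1.991 km
Minimum: P4 at 1.017 km.

P4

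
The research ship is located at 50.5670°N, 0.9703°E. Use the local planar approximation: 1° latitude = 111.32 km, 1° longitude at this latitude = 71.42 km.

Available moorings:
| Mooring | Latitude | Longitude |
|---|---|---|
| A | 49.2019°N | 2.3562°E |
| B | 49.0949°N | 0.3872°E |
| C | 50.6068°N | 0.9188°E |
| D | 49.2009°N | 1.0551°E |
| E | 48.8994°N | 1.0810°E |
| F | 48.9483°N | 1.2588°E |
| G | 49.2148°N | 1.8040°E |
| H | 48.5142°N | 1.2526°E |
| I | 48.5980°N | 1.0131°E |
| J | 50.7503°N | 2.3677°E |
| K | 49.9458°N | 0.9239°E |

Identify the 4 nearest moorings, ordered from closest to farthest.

Distances from 50.5670°N, 0.9703°E:
A: √((-1.3651·111.32)² + (1.3859·71.42)²) = √(23092.732702 + 9797.234006) = 181.3559 km
B: √((-1.4721·111.32)² + (-0.5831·71.42)²) = √(26854.744249 + 1734.306192) = 169.0830 km
C: √((0.0398·111.32)² + (-0.0515·71.42)²) = √(19.629649 + 13.528640) = 5.7583 km
D: √((-1.3661·111.32)² + (0.0848·71.42)²) = √(23126.578121 + 36.680175) = 152.1948 km
E: √((-1.6676·111.32)² + (0.1107·71.42)²) = √(34461.181905 + 62.507904) = 185.8055 km
F: √((-1.6187·111.32)² + (0.2885·71.42)²) = √(32469.763753 + 424.552426) = 181.3679 km
G: √((-1.3522·111.32)² + (0.8337·71.42)²) = √(22658.348828 + 3545.351462) = 161.8756 km
H: √((-2.0528·111.32)² + (0.2823·71.42)²) = √(52220.337385 + 406.500841) = 229.4054 km
I: √((-1.9690·111.32)² + (0.0428·71.42)²) = √(48043.852791 + 9.343880) = 219.2104 km
J: √((0.1833·111.32)² + (1.3974·71.42)²) = √(416.362229 + 9960.500682) = 101.8669 km
K: √((-0.6212·111.32)² + (-0.0464·71.42)²) = √(4781.996891 + 10.981854) = 69.2313 km
Sorted: C (5.7583 km) < K (69.2313 km) < J (101.8669 km) < D (152.1948 km) < G (161.8756 km) < B (169.0830 km) < …

C, K, J, D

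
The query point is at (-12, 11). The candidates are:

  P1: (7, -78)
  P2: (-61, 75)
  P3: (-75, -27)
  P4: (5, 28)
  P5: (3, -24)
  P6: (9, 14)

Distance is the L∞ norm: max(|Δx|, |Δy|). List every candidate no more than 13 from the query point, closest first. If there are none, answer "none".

none

Distances from (-12, 11):
P1: max(|19|, |-89|) = 89
P2: max(|-49|, |64|) = 64
P3: max(|-63|, |-38|) = 63
P4: max(|17|, |17|) = 17
P5: max(|15|, |-35|) = 35
P6: max(|21|, |3|) = 21
Threshold 13: none within range.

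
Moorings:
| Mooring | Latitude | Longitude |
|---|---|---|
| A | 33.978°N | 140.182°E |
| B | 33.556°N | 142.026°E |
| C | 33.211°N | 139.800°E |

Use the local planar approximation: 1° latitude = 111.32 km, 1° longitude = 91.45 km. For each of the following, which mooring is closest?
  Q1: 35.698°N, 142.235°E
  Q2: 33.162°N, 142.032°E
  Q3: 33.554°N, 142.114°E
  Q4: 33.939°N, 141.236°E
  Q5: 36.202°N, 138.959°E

Q1 at 35.698°N, 142.235°E:
  A: √((-1.720·111.32)² + (-2.053·91.45)²) = √(36660.91408 + 35248.87968) = 268.160 km
  B: √((-2.142·111.32)² + (-0.209·91.45)²) = √(56857.18164 + 365.30868) = 239.212 km
  C: √((-2.487·111.32)² + (-2.435·91.45)²) = √(76647.49502 + 49586.71642) = 355.295 km
  → nearest: B (239.212 km)
Q2 at 33.162°N, 142.032°E:
  A: √((0.816·111.32)² + (-1.850·91.45)²) = √(8251.38237 + 28622.71831) = 192.026 km
  B: √((0.394·111.32)² + (-0.006·91.45)²) = √(1923.70662 + 0.30107) = 43.864 km
  C: √((0.049·111.32)² + (-2.232·91.45)²) = √(29.75353 + 41663.50475) = 204.189 km
  → nearest: B (43.864 km)
Q3 at 33.554°N, 142.114°E:
  A: √((0.424·111.32)² + (-1.932·91.45)²) = √(2227.80979 + 31216.31711) = 182.877 km
  B: √((0.002·111.32)² + (-0.088·91.45)²) = √(0.04957 + 64.76387) = 8.051 km
  C: √((-0.343·111.32)² + (-2.314·91.45)²) = √(1457.92316 + 44781.03519) = 215.032 km
  → nearest: B (8.051 km)
Q4 at 33.939°N, 141.236°E:
  A: √((0.039·111.32)² + (-1.054·91.45)²) = √(18.84845 + 9290.70438) = 96.486 km
  B: √((-0.383·111.32)² + (0.790·91.45)²) = √(1817.79098 + 5219.41227) = 83.888 km
  C: √((-0.728·111.32)² + (-1.436·91.45)²) = √(6567.63720 + 17245.52021) = 154.315 km
  → nearest: B (83.888 km)
Q5 at 36.202°N, 138.959°E:
  A: √((-2.224·111.32)² + (1.223·91.45)²) = √(61293.71733 + 12508.93494) = 271.666 km
  B: √((-2.646·111.32)² + (3.067·91.45)²) = √(86761.30486 + 78667.43167) = 406.729 km
  C: √((-2.991·111.32)² + (0.841·91.45)²) = √(110861.10967 + 5915.06350) = 341.725 km
  → nearest: A (271.666 km)

Q1→B; Q2→B; Q3→B; Q4→B; Q5→A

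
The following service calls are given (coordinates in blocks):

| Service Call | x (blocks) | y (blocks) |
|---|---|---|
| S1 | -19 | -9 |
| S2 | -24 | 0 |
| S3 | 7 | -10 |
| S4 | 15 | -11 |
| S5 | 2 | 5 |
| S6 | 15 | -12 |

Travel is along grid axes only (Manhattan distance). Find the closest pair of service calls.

S4 and S6

Pairwise distances:
S1–S2: 14 blocks
S1–S3: 27 blocks
S1–S4: 36 blocks
S1–S5: 35 blocks
S1–S6: 37 blocks
S2–S3: 41 blocks
S2–S4: 50 blocks
S2–S5: 31 blocks
S2–S6: 51 blocks
S3–S4: 9 blocks
S3–S5: 20 blocks
S3–S6: 10 blocks
S4–S5: 29 blocks
S4–S6: 1 blocks
S5–S6: 30 blocks
Closest pair: S4–S6 at 1 blocks.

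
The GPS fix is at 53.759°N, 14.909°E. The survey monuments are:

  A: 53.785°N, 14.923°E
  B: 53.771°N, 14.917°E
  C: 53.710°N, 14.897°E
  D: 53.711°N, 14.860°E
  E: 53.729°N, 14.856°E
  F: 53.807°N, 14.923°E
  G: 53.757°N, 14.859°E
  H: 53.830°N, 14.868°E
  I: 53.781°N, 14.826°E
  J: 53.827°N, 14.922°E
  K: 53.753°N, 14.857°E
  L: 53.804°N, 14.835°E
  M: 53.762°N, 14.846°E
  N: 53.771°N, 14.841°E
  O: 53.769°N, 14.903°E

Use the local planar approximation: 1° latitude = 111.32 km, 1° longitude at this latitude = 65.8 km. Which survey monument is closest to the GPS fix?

O

Distances from 53.759°N, 14.909°E:
A: √((0.026·111.32)² + (0.014·65.8)²) = √(8.37709 + 0.84861) = 3.037 km
B: √((0.012·111.32)² + (0.008·65.8)²) = √(1.78447 + 0.27710) = 1.436 km
C: √((-0.049·111.32)² + (-0.012·65.8)²) = √(29.75353 + 0.62347) = 5.512 km
D: √((-0.048·111.32)² + (-0.049·65.8)²) = √(28.55150 + 10.39547) = 6.241 km
E: √((-0.030·111.32)² + (-0.053·65.8)²) = √(11.15293 + 12.16196) = 4.829 km
F: √((0.048·111.32)² + (0.014·65.8)²) = √(28.55150 + 0.84861) = 5.422 km
G: √((-0.002·111.32)² + (-0.050·65.8)²) = √(0.04957 + 10.82410) = 3.298 km
H: √((0.071·111.32)² + (-0.041·65.8)²) = √(62.46879 + 7.27812) = 8.351 km
I: √((0.022·111.32)² + (-0.083·65.8)²) = √(5.99780 + 29.82689) = 5.985 km
J: √((0.068·111.32)² + (0.013·65.8)²) = √(57.30127 + 0.73171) = 7.618 km
K: √((-0.006·111.32)² + (-0.052·65.8)²) = √(0.44612 + 11.70735) = 3.486 km
L: √((0.045·111.32)² + (-0.074·65.8)²) = √(25.09409 + 23.70911) = 6.986 km
M: √((0.003·111.32)² + (-0.063·65.8)²) = √(0.11153 + 17.18434) = 4.159 km
N: √((0.012·111.32)² + (-0.068·65.8)²) = √(1.78447 + 20.02026) = 4.670 km
O: √((0.010·111.32)² + (-0.006·65.8)²) = √(1.23921 + 0.15587) = 1.181 km
Minimum: O at 1.181 km.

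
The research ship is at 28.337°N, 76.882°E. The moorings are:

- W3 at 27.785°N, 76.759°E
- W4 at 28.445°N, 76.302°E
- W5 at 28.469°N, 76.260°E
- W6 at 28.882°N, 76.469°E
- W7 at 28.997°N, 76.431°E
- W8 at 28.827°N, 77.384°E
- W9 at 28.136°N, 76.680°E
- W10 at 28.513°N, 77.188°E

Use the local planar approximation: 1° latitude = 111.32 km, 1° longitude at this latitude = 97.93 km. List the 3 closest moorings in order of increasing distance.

W9, W10, W4

Distances from 28.337°N, 76.882°E:
W3: 62.618 km
W4: 58.058 km
W5: 62.660 km
W6: 72.915 km
W7: 85.725 km
W8: 73.431 km
W9: 29.866 km
W10: 35.803 km
Sorted: W9 (29.866 km) < W10 (35.803 km) < W4 (58.058 km) < W3 (62.618 km) < W5 (62.660 km) < …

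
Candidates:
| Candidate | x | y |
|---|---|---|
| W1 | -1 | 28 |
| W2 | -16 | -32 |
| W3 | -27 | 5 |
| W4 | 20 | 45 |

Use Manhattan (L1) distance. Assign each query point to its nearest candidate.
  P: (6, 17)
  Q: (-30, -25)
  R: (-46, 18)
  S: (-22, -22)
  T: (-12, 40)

P→W1; Q→W2; R→W3; S→W2; T→W1

P at (6, 17):
  W1: |-7| + |11| = 7 + 11 = 18
  W2: |-22| + |-49| = 22 + 49 = 71
  W3: |-33| + |-12| = 33 + 12 = 45
  W4: |14| + |28| = 14 + 28 = 42
  → nearest: W1 (18)
Q at (-30, -25):
  W1: |29| + |53| = 29 + 53 = 82
  W2: |14| + |-7| = 14 + 7 = 21
  W3: |3| + |30| = 3 + 30 = 33
  W4: |50| + |70| = 50 + 70 = 120
  → nearest: W2 (21)
R at (-46, 18):
  W1: |45| + |10| = 45 + 10 = 55
  W2: |30| + |-50| = 30 + 50 = 80
  W3: |19| + |-13| = 19 + 13 = 32
  W4: |66| + |27| = 66 + 27 = 93
  → nearest: W3 (32)
S at (-22, -22):
  W1: |21| + |50| = 21 + 50 = 71
  W2: |6| + |-10| = 6 + 10 = 16
  W3: |-5| + |27| = 5 + 27 = 32
  W4: |42| + |67| = 42 + 67 = 109
  → nearest: W2 (16)
T at (-12, 40):
  W1: |11| + |-12| = 11 + 12 = 23
  W2: |-4| + |-72| = 4 + 72 = 76
  W3: |-15| + |-35| = 15 + 35 = 50
  W4: |32| + |5| = 32 + 5 = 37
  → nearest: W1 (23)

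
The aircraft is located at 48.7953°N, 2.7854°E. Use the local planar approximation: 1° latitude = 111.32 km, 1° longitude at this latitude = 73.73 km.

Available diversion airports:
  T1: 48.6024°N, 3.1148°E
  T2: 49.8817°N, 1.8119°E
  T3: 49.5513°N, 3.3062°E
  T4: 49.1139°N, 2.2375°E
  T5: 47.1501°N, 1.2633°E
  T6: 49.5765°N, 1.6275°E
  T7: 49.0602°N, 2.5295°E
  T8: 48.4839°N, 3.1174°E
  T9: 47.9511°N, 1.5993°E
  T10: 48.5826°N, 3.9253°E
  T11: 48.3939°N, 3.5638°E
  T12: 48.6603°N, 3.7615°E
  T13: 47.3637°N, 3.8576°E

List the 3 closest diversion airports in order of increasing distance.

T1, T7, T8

Distances from 48.7953°N, 2.7854°E:
T1: 32.4185 km
T2: 140.6337 km
T3: 92.5041 km
T4: 53.7566 km
T5: 214.7927 km
T6: 121.8645 km
T7: 35.0081 km
T8: 42.4365 km
T9: 128.3716 km
T10: 87.3165 km
T11: 72.7353 km
T12: 73.5202 km
T13: 177.8956 km
Sorted: T1 (32.4185 km) < T7 (35.0081 km) < T8 (42.4365 km) < T4 (53.7566 km) < T11 (72.7353 km) < …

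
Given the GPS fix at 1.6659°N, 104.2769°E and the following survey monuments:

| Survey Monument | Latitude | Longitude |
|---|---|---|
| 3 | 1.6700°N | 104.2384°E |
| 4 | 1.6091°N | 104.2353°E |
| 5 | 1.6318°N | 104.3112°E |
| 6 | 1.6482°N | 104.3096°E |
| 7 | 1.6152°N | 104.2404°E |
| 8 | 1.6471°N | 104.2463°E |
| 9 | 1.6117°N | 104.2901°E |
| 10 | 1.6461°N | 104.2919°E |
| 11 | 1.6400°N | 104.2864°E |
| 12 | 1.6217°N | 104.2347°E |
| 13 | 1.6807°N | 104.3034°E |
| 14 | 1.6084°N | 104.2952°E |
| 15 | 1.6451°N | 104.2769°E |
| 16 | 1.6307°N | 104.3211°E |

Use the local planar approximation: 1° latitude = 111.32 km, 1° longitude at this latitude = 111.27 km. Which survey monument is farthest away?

Distances from 1.6659°N, 104.2769°E:
3: √((0.0041·111.32)² + (-0.0385·111.27)²) = √(0.208312 + 18.351756) = 4.3081 km
4: √((-0.0568·111.32)² + (-0.0416·111.27)²) = √(39.980025 + 21.426086) = 7.8362 km
5: √((-0.0341·111.32)² + (0.0343·111.27)²) = √(14.409707 + 14.566138) = 5.3829 km
6: √((-0.0177·111.32)² + (0.0327·111.27)²) = √(3.882334 + 13.238893) = 4.1378 km
7: √((-0.0507·111.32)² + (-0.0365·111.27)²) = √(31.853878 + 16.494604) = 6.9533 km
8: √((-0.0188·111.32)² + (-0.0306·111.27)²) = √(4.379879 + 11.593085) = 3.9966 km
9: √((-0.0542·111.32)² + (0.0132·111.27)²) = √(36.403653 + 2.157268) = 6.2097 km
10: √((-0.0198·111.32)² + (0.0150·111.27)²) = √(4.858216 + 2.785728) = 2.7648 km
11: √((-0.0259·111.32)² + (0.0095·111.27)²) = √(8.312773 + 1.117386) = 3.0709 km
12: √((-0.0442·111.32)² + (-0.0422·111.27)²) = √(24.209785 + 22.048603) = 6.8014 km
13: √((0.0148·111.32)² + (0.0265·111.27)²) = √(2.714375 + 8.694566) = 3.3777 km
14: √((-0.0575·111.32)² + (0.0183·111.27)²) = √(40.971521 + 4.146277) = 6.7170 km
15: √((-0.0208·111.32)² + (0.0000·111.27)²) = √(5.361336 + 0.000000) = 2.3155 km
16: √((-0.0352·111.32)² + (0.0442·111.27)²) = √(15.354360 + 24.188042) = 6.2883 km
Maximum: 4 at 7.8362 km.

4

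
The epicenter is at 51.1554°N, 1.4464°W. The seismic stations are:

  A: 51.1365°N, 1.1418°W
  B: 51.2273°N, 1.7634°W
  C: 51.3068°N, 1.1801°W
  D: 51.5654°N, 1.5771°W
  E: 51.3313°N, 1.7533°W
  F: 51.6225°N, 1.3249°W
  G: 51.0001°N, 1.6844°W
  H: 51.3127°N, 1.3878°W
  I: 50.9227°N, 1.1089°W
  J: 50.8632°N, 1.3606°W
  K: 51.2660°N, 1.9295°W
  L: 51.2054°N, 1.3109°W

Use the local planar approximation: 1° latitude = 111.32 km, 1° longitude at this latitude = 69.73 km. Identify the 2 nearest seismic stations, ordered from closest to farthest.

Distances from 51.1554°N, 1.4464°W:
A: 21.3437 km
B: 23.5089 km
C: 25.0772 km
D: 46.5422 km
E: 29.0067 km
F: 52.6833 km
G: 23.9644 km
H: 17.9811 km
I: 34.9981 km
J: 33.0733 km
K: 35.8660 km
L: 10.9660 km
Sorted: L (10.9660 km) < H (17.9811 km) < A (21.3437 km) < B (23.5089 km) < …

L, H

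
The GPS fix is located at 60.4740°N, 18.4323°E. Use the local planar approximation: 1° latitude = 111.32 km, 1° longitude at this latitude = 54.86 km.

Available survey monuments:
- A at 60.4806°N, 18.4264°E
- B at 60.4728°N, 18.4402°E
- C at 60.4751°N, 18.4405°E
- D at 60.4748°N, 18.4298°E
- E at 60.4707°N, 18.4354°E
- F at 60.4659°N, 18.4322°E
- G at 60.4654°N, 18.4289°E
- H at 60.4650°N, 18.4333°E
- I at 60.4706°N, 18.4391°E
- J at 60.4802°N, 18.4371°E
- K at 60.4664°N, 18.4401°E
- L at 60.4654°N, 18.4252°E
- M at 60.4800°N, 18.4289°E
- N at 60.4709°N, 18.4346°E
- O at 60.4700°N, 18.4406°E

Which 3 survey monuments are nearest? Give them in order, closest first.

D, N, E

Distances from 60.4740°N, 18.4323°E:
A: √((0.0066·111.32)² + (-0.0059·54.86)²) = √(0.539802 + 0.104765) = 0.8028 km
B: √((-0.0012·111.32)² + (0.0079·54.86)²) = √(0.017845 + 0.187830) = 0.4535 km
C: √((0.0011·111.32)² + (0.0082·54.86)²) = √(0.014994 + 0.202367) = 0.4662 km
D: √((0.0008·111.32)² + (-0.0025·54.86)²) = √(0.007931 + 0.018810) = 0.1635 km
E: √((-0.0033·111.32)² + (0.0031·54.86)²) = √(0.134950 + 0.028922) = 0.4048 km
F: √((-0.0081·111.32)² + (-0.0001·54.86)²) = √(0.813048 + 0.000030) = 0.9017 km
G: √((-0.0086·111.32)² + (-0.0034·54.86)²) = √(0.916523 + 0.034791) = 0.9754 km
H: √((-0.0090·111.32)² + (0.0010·54.86)²) = √(1.003764 + 0.003010) = 1.0034 km
I: √((-0.0034·111.32)² + (0.0068·54.86)²) = √(0.143253 + 0.139165) = 0.5314 km
J: √((0.0062·111.32)² + (0.0048·54.86)²) = √(0.476354 + 0.069342) = 0.7387 km
K: √((-0.0076·111.32)² + (0.0078·54.86)²) = √(0.715770 + 0.183105) = 0.9481 km
L: √((-0.0086·111.32)² + (-0.0071·54.86)²) = √(0.916523 + 0.151715) = 1.0336 km
M: √((0.0060·111.32)² + (-0.0034·54.86)²) = √(0.446117 + 0.034791) = 0.6935 km
N: √((-0.0031·111.32)² + (0.0023·54.86)²) = √(0.119088 + 0.015921) = 0.3674 km
O: √((-0.0040·111.32)² + (0.0083·54.86)²) = √(0.198274 + 0.207333) = 0.6369 km
Sorted: D (0.1635 km) < N (0.3674 km) < E (0.4048 km) < B (0.4535 km) < C (0.4662 km) < …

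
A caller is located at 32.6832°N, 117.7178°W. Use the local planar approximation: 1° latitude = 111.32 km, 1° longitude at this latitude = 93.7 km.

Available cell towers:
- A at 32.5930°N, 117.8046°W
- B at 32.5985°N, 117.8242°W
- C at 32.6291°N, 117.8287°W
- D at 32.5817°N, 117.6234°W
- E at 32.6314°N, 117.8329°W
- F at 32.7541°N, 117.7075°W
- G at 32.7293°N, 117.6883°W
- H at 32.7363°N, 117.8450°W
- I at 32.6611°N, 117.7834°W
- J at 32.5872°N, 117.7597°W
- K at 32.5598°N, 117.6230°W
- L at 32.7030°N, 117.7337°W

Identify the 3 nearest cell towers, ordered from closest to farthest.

L, G, I

Distances from 32.6832°N, 117.7178°W:
A: √((-0.0902·111.32)² + (-0.0868·93.7)²) = √(100.822966 + 66.148292) = 12.9217 km
B: √((-0.0847·111.32)² + (-0.1064·93.7)²) = √(88.902345 + 99.394519) = 13.7221 km
C: √((-0.0541·111.32)² + (-0.1109·93.7)²) = √(36.269446 + 107.979739) = 12.0104 km
D: √((-0.1015·111.32)² + (0.0944·93.7)²) = √(127.666949 + 78.238978) = 14.3494 km
E: √((-0.0518·111.32)² + (-0.1151·93.7)²) = √(33.251092 + 116.313421) = 12.2297 km
F: √((0.0709·111.32)² + (0.0103·93.7)²) = √(62.292945 + 0.931437) = 7.9514 km
G: √((0.0461·111.32)² + (0.0295·93.7)²) = √(26.335905 + 7.640525) = 5.8289 km
H: √((0.0531·111.32)² + (-0.1272·93.7)²) = √(34.941009 + 142.053979) = 13.3039 km
I: √((-0.0221·111.32)² + (-0.0656·93.7)²) = √(6.052446 + 37.782167) = 6.6208 km
J: √((-0.0960·111.32)² + (-0.0419·93.7)²) = √(114.205984 + 15.413712) = 11.3851 km
K: √((-0.1234·111.32)² + (0.0948·93.7)²) = √(188.702092 + 78.903425) = 16.3587 km
L: √((0.0198·111.32)² + (-0.0159·93.7)²) = √(4.858216 + 2.219593) = 2.6604 km
Sorted: L (2.6604 km) < G (5.8289 km) < I (6.6208 km) < F (7.9514 km) < J (11.3851 km) < …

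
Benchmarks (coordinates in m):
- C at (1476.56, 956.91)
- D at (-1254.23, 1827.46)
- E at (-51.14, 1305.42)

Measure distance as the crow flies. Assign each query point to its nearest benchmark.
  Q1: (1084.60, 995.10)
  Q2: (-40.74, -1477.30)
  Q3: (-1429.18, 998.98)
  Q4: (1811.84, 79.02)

Q1 at (1084.60, 995.10):
  C: √((391.96)² + (-38.19)²) = √(153632.6416 + 1458.4761) = 393.82 m
  D: √((-2338.83)² + (832.36)²) = √(5470125.7689 + 692823.1696) = 2482.53 m
  E: √((-1135.74)² + (310.32)²) = √(1289905.3476 + 96298.5024) = 1177.37 m
  → nearest: C (393.82 m)
Q2 at (-40.74, -1477.30):
  C: √((1517.30)² + (2434.21)²) = √(2302199.2900 + 5925378.3241) = 2868.38 m
  D: √((-1213.49)² + (3304.76)²) = √(1472557.9801 + 10921438.6576) = 3520.51 m
  E: √((-10.40)² + (2782.72)²) = √(108.1600 + 7743530.5984) = 2782.74 m
  → nearest: E (2782.74 m)
Q3 at (-1429.18, 998.98):
  C: √((2905.74)² + (-42.07)²) = √(8443324.9476 + 1769.8849) = 2906.04 m
  D: √((174.95)² + (828.48)²) = √(30607.5025 + 686379.1104) = 846.75 m
  E: √((1378.04)² + (306.44)²) = √(1898994.2416 + 93905.4736) = 1411.70 m
  → nearest: D (846.75 m)
Q4 at (1811.84, 79.02):
  C: √((-335.28)² + (877.89)²) = √(112412.6784 + 770690.8521) = 939.74 m
  D: √((-3066.07)² + (1748.44)²) = √(9400785.2449 + 3057042.4336) = 3529.56 m
  E: √((-1862.98)² + (1226.40)²) = √(3470694.4804 + 1504056.9600) = 2230.42 m
  → nearest: C (939.74 m)

Q1→C; Q2→E; Q3→D; Q4→C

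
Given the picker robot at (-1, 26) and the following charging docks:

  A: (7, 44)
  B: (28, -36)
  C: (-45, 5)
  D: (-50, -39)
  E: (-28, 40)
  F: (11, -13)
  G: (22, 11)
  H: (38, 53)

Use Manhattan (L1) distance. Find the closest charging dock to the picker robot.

A

Distances from (-1, 26):
A: 26
B: 91
C: 65
D: 114
E: 41
F: 51
G: 38
H: 66
Minimum: A at 26.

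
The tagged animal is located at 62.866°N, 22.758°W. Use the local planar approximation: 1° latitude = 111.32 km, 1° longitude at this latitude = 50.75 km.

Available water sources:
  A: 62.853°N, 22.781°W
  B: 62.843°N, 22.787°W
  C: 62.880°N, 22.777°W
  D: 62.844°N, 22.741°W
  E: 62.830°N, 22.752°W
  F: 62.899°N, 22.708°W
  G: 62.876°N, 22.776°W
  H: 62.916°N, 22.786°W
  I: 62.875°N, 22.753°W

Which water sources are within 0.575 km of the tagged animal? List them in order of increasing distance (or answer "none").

none

Distances from 62.866°N, 22.758°W:
A: 1.859 km
B: 2.953 km
C: 1.833 km
D: 2.597 km
E: 4.019 km
F: 4.465 km
G: 1.440 km
H: 5.745 km
I: 1.034 km
Threshold 0.575 km: none within range.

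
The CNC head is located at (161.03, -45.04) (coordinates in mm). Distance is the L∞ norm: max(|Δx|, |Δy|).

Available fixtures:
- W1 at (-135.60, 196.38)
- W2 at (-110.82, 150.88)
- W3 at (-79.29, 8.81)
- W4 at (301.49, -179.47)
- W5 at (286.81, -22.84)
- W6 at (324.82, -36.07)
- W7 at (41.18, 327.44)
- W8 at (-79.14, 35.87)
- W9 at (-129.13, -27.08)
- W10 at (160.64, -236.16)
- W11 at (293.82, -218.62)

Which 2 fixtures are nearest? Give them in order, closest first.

Distances from (161.03, -45.04):
W1: max(|-296.63|, |241.42|) = 296.63 mm
W2: max(|-271.85|, |195.92|) = 271.85 mm
W3: max(|-240.32|, |53.85|) = 240.32 mm
W4: max(|140.46|, |-134.43|) = 140.46 mm
W5: max(|125.78|, |22.20|) = 125.78 mm
W6: max(|163.79|, |8.97|) = 163.79 mm
W7: max(|-119.85|, |372.48|) = 372.48 mm
W8: max(|-240.17|, |80.91|) = 240.17 mm
W9: max(|-290.16|, |17.96|) = 290.16 mm
W10: max(|-0.39|, |-191.12|) = 191.12 mm
W11: max(|132.79|, |-173.58|) = 173.58 mm
Sorted: W5 (125.78 mm) < W4 (140.46 mm) < W6 (163.79 mm) < W11 (173.58 mm) < …

W5, W4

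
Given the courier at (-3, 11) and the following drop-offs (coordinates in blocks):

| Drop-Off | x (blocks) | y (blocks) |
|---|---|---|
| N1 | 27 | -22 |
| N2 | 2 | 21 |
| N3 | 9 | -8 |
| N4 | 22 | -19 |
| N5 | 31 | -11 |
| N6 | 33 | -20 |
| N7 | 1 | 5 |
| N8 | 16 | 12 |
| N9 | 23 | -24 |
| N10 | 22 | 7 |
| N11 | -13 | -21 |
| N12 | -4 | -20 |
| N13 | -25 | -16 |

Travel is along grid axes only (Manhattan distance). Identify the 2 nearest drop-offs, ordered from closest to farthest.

N7, N2

Distances from (-3, 11):
N1: |30| + |-33| = 30 + 33 = 63 blocks
N2: |5| + |10| = 5 + 10 = 15 blocks
N3: |12| + |-19| = 12 + 19 = 31 blocks
N4: |25| + |-30| = 25 + 30 = 55 blocks
N5: |34| + |-22| = 34 + 22 = 56 blocks
N6: |36| + |-31| = 36 + 31 = 67 blocks
N7: |4| + |-6| = 4 + 6 = 10 blocks
N8: |19| + |1| = 19 + 1 = 20 blocks
N9: |26| + |-35| = 26 + 35 = 61 blocks
N10: |25| + |-4| = 25 + 4 = 29 blocks
N11: |-10| + |-32| = 10 + 32 = 42 blocks
N12: |-1| + |-31| = 1 + 31 = 32 blocks
N13: |-22| + |-27| = 22 + 27 = 49 blocks
Sorted: N7 (10 blocks) < N2 (15 blocks) < N8 (20 blocks) < N10 (29 blocks) < …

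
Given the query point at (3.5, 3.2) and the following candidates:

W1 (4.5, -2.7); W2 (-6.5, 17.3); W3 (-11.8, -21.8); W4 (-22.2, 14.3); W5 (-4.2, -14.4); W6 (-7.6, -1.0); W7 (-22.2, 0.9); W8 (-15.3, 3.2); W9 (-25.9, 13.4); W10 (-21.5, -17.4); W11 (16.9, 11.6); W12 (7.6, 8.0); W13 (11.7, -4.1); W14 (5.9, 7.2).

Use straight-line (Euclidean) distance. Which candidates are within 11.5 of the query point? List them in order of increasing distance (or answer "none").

Distances from (3.5, 3.2):
W1: 6.0
W2: 17.3
W3: 29.3
W4: 28.0
W5: 19.2
W6: 11.9
W7: 25.8
W8: 18.8
W9: 31.1
W10: 32.4
W11: 15.8
W12: 6.3
W13: 11.0
W14: 4.7
Threshold 11.5: W14 (4.7), W1 (6.0), W12 (6.3), W13 (11.0) are within range.

W14, W1, W12, W13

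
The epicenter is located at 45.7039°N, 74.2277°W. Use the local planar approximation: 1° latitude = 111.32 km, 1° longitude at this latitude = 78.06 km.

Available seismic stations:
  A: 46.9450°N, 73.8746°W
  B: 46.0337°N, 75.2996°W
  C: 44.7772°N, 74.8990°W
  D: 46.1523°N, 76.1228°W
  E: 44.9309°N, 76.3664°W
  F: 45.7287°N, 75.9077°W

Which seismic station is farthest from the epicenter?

E

Distances from 45.7039°N, 74.2277°W:
A: √((1.2411·111.32)² + (0.3531·78.06)²) = √(19087.978913 + 759.718197) = 140.8819 km
B: √((0.3298·111.32)² + (-1.0719·78.06)²) = √(1347.869040 + 7001.089599) = 91.3726 km
C: √((-0.9267·111.32)² + (-0.6713·78.06)²) = √(10642.035942 + 2745.935857) = 115.7064 km
D: √((0.4484·111.32)² + (-1.8951·78.06)²) = √(2491.595875 + 21883.730467) = 156.1260 km
E: √((-0.7730·111.32)² + (-2.1387·78.06)²) = √(7404.664456 + 27871.274765) = 187.8189 km
F: √((0.0248·111.32)² + (-1.6800·78.06)²) = √(7.621663 + 17197.909425) = 131.1699 km
Maximum: E at 187.8189 km.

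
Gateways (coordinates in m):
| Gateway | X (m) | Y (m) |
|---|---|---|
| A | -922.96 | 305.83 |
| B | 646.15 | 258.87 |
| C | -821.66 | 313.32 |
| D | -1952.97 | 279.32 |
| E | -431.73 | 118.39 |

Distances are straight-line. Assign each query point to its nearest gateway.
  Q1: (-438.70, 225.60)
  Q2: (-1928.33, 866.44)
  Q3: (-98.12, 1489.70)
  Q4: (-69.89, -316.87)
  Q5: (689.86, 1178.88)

Q1→E; Q2→D; Q3→C; Q4→E; Q5→B

Q1 at (-438.70, 225.60):
  A: √((-484.26)² + (80.23)²) = √(234507.7476 + 6436.8529) = 490.86 m
  B: √((1084.85)² + (33.27)²) = √(1176899.5225 + 1106.8929) = 1085.36 m
  C: √((-382.96)² + (87.72)²) = √(146658.3616 + 7694.7984) = 392.88 m
  D: √((-1514.27)² + (53.72)²) = √(2293013.6329 + 2885.8384) = 1515.22 m
  E: √((6.97)² + (-107.21)²) = √(48.5809 + 11493.9841) = 107.44 m
  → nearest: E (107.44 m)
Q2 at (-1928.33, 866.44):
  A: √((1005.37)² + (-560.61)²) = √(1010768.8369 + 314283.5721) = 1151.11 m
  B: √((2574.48)² + (-607.57)²) = √(6627947.2704 + 369141.3049) = 2645.20 m
  C: √((1106.67)² + (-553.12)²) = √(1224718.4889 + 305941.7344) = 1237.20 m
  D: √((-24.64)² + (-587.12)²) = √(607.1296 + 344709.8944) = 587.64 m
  E: √((1496.60)² + (-748.05)²) = √(2239811.5600 + 559578.8025) = 1673.14 m
  → nearest: D (587.64 m)
Q3 at (-98.12, 1489.70):
  A: √((-824.84)² + (-1183.87)²) = √(680361.0256 + 1401548.1769) = 1442.88 m
  B: √((744.27)² + (-1230.83)²) = √(553937.8329 + 1514942.4889) = 1438.36 m
  C: √((-723.54)² + (-1176.38)²) = √(523510.1316 + 1383869.9044) = 1381.08 m
  D: √((-1854.85)² + (-1210.38)²) = √(3440468.5225 + 1465019.7444) = 2214.83 m
  E: √((-333.61)² + (-1371.31)²) = √(111295.6321 + 1880491.1161) = 1411.31 m
  → nearest: C (1381.08 m)
Q4 at (-69.89, -316.87):
  A: √((-853.07)² + (622.70)²) = √(727728.4249 + 387755.2900) = 1056.16 m
  B: √((716.04)² + (575.74)²) = √(512713.2816 + 331476.5476) = 918.80 m
  C: √((-751.77)² + (630.19)²) = √(565158.1329 + 397139.4361) = 980.97 m
  D: √((-1883.08)² + (596.19)²) = √(3545990.2864 + 355442.5161) = 1975.20 m
  E: √((-361.84)² + (435.26)²) = √(130928.1856 + 189451.2676) = 566.02 m
  → nearest: E (566.02 m)
Q5 at (689.86, 1178.88):
  A: √((-1612.82)² + (-873.05)²) = √(2601188.3524 + 762216.3025) = 1833.96 m
  B: √((-43.71)² + (-920.01)²) = √(1910.5641 + 846418.4001) = 921.05 m
  C: √((-1511.52)² + (-865.56)²) = √(2284692.7104 + 749194.1136) = 1741.81 m
  D: √((-2642.83)² + (-899.56)²) = √(6984550.4089 + 809208.1936) = 2791.73 m
  E: √((-1121.59)² + (-1060.49)²) = √(1257964.1281 + 1124639.0401) = 1543.57 m
  → nearest: B (921.05 m)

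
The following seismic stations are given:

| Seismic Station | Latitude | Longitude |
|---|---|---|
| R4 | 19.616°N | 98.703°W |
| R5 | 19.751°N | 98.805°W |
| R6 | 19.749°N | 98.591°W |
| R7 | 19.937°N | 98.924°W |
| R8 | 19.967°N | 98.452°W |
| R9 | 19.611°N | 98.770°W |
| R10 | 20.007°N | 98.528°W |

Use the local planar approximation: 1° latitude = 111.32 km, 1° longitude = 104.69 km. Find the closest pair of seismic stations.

Pairwise distances:
R4–R9: √((-0.005·111.32)² + (-0.067·104.69)²) = √(0.30980 + 49.19942) = 7.036 km
R8–R10: √((0.040·111.32)² + (-0.076·104.69)²) = √(19.82743 + 63.30494) = 9.118 km
R5–R9: √((-0.140·111.32)² + (0.035·104.69)²) = √(242.88599 + 13.42600) = 16.010 km
R4–R5: √((0.135·111.32)² + (-0.102·104.69)²) = √(225.84680 + 114.02780) = 18.436 km
R4–R6: √((0.133·111.32)² + (0.112·104.69)²) = √(219.20461 + 137.48219) = 18.886 km
R5–R6: √((-0.002·111.32)² + (0.214·104.69)²) = √(0.04957 + 501.92398) = 22.405 km
R5–R7: √((0.186·111.32)² + (-0.119·104.69)²) = √(428.71856 + 155.20450) = 24.165 km
R6–R9: √((-0.138·111.32)² + (-0.179·104.69)²) = √(235.99596 + 351.16924) = 24.231 km
R6–R8: √((0.218·111.32)² + (0.139·104.69)²) = √(588.92418 + 211.75808) = 28.296 km
R6–R10: √((0.258·111.32)² + (0.063·104.69)²) = √(824.87057 + 43.50022) = 29.468 km
R7–R9: √((-0.326·111.32)² + (0.154·104.69)²) = √(1316.98733 + 259.92727) = 39.710 km
R5–R10: √((0.256·111.32)² + (0.277·104.69)²) = √(812.13144 + 840.94954) = 40.658 km
R6–R7: √((0.188·111.32)² + (-0.333·104.69)²) = √(437.98788 + 1215.34301) = 40.661 km
R7–R10: √((0.070·111.32)² + (0.396·104.69)²) = √(60.72150 + 1718.70275) = 42.183 km
R4–R7: √((0.321·111.32)² + (-0.221·104.69)²) = √(1276.89875 + 535.29717) = 42.570 km
R5–R8: √((0.216·111.32)² + (0.353·104.69)²) = √(578.16780 + 1365.71415) = 44.089 km
R4–R8: √((0.351·111.32)² + (0.251·104.69)²) = √(1526.72434 + 690.49071) = 47.087 km
R4–R10: √((0.391·111.32)² + (0.175·104.69)²) = √(1894.52312 + 335.64988) = 47.225 km
R7–R8: √((0.030·111.32)² + (0.472·104.69)²) = √(11.15293 + 2441.71177) = 49.526 km
R9–R10: √((0.396·111.32)² + (0.242·104.69)²) = √(1943.28620 + 641.86121) = 50.844 km
R8–R9: √((-0.356·111.32)² + (-0.318·104.69)²) = √(1570.53056 + 1108.31865) = 51.758 km
Closest pair: R4–R9 at 7.036 km.

R4 and R9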